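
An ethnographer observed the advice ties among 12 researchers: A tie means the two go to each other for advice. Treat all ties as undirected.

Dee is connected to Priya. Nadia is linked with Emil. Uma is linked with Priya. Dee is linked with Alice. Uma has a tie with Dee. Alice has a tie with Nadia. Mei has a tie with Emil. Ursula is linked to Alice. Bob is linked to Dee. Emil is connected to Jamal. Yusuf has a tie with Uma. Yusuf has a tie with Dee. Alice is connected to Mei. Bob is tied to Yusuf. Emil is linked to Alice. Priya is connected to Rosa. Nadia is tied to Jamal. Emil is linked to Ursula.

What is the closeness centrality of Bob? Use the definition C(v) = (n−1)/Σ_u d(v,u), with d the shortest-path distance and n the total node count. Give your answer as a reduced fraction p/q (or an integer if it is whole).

Distances from Bob: Alice:2, Dee:1, Emil:3, Jamal:4, Mei:3, Nadia:3, Priya:2, Rosa:3, Uma:2, Ursula:3, Yusuf:1. Sum = 27.
n = 12, so closeness = 11/27.

11/27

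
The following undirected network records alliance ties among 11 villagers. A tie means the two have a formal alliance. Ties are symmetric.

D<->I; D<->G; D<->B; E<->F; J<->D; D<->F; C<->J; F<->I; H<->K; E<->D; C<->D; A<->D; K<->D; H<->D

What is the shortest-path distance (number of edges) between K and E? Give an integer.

2

One shortest route is K – D – E, which uses 2 edges, and K and E are not directly tied, so nothing shorter exists. So d(K,E) = 2.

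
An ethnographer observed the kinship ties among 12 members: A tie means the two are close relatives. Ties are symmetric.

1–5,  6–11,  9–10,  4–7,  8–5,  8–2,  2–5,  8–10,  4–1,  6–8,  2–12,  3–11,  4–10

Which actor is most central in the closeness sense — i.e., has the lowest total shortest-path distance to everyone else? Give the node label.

Farness (sum of distances to all others) for each node — 1:28, 2:26, 3:44, 4:28, 5:24, 6:26, 7:38, 8:20, 9:33, 10:23, 11:34, 12:36.
The smallest farness is 20, for 8, so 8 has the highest closeness.

8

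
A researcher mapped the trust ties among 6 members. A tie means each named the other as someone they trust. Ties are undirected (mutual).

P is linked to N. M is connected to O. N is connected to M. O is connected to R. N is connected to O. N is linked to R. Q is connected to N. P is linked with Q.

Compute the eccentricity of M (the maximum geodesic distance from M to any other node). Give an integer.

2

Distances from M: N:1, O:1, P:2, Q:2, R:2.
The largest is 2 (to R, Q, and P), so the eccentricity of M is 2.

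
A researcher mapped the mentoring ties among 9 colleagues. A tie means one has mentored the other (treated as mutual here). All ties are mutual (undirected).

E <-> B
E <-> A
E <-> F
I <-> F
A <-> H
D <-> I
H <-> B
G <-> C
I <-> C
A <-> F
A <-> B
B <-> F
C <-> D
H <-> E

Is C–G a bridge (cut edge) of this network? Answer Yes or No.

Yes

Without the C–G edge there is no alternate route between C and G, so the network disconnects. It is a bridge.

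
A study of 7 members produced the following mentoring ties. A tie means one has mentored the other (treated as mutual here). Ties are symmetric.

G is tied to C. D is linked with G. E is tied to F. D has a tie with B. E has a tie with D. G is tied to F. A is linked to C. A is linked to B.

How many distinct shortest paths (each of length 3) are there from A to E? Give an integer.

The shortest distance is 3, and the only length-3 path is A–B–D–E. So there is exactly 1 shortest path.

1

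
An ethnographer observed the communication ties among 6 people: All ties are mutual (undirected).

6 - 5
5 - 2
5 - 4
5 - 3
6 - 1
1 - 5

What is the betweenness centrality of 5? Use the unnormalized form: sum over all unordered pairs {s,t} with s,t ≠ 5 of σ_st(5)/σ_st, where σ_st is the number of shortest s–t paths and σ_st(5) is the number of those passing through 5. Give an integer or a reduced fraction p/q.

9

Pairs whose geodesics pass through 5 — 2–1: 1; 2–4: 1; 2–6: 1; 2–3: 1; 1–4: 1; 1–3: 1; 4–6: 1; 4–3: 1; 6–3: 1.
All other pairs contribute 0.
Summing the contributions gives betweenness(5) = 9.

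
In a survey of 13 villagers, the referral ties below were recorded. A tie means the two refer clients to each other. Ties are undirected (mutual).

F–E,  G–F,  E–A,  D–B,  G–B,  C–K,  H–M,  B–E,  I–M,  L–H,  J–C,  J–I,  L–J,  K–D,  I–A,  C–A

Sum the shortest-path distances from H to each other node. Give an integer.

Distances from H: A:3, B:5, C:3, D:5, E:4, F:5, G:6, I:2, J:2, K:4, L:1, M:1.
Sum = 3 + 5 + 3 + 5 + 4 + 5 + 6 + 2 + 2 + 4 + 1 + 1 = 41.

41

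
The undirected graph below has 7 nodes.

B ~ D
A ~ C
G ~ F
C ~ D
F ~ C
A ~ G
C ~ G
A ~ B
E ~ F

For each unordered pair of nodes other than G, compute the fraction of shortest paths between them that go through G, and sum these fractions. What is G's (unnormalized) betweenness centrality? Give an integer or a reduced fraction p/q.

Pairs whose geodesics pass through G — B–F: 1/3; B–E: 1/3; A–F: 1/2; A–E: 1/2.
All other pairs contribute 0.
Summing the contributions gives betweenness(G) = 5/3.

5/3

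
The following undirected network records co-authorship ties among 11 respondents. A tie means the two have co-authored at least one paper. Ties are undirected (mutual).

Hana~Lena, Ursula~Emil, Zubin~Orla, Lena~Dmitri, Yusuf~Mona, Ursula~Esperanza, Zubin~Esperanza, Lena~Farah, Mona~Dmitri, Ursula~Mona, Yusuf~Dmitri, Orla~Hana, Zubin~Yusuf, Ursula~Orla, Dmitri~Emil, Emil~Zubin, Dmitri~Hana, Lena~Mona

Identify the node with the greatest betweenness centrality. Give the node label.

Lena

Unnormalized betweenness of each node: Dmitri:15/2, Emil:7/3, Esperanza:1/3, Farah:0, Hana:7/2, Lena:19/2, Mona:29/4, Orla:23/6, Ursula:7, Yusuf:11/4, Zubin:5.
Lena has the largest value, 19/2, making it the main broker — the node through which the most shortest paths run.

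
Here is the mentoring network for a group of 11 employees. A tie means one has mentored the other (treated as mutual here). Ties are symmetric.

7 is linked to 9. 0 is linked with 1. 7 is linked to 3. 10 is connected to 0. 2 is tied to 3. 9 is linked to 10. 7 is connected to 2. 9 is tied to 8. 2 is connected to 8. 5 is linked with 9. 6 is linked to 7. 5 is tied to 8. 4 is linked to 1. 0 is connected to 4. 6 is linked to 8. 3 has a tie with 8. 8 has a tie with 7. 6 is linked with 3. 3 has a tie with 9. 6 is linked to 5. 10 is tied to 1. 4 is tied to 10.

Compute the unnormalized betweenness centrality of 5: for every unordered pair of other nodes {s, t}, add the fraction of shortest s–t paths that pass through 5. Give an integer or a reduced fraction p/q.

5/4

Pairs whose geodesics pass through 5 — 0–6: 1/4; 1–6: 1/4; 10–6: 1/4; 4–6: 1/4; 6–9: 1/4.
All other pairs contribute 0.
Summing the contributions gives betweenness(5) = 5/4.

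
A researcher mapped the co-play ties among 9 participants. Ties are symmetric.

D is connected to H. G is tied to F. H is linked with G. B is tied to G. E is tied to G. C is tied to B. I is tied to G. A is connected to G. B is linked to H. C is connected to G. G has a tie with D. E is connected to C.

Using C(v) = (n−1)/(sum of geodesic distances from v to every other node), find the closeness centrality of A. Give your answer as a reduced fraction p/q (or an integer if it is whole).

Distances from A: B:2, C:2, D:2, E:2, F:2, G:1, H:2, I:2. Sum = 15.
n = 9, so closeness = 8/15.

8/15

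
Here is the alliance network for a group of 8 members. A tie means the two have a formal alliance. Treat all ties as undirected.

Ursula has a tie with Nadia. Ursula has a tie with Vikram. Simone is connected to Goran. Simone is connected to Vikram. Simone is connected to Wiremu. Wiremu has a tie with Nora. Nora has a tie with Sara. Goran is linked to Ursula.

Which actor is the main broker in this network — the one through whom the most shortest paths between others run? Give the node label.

Simone

Unnormalized betweenness of each node: Goran:4, Nadia:0, Nora:6, Sara:0, Simone:25/2, Ursula:13/2, Vikram:4, Wiremu:10.
Simone has the largest value, 25/2, making it the main broker — the node through which the most shortest paths run.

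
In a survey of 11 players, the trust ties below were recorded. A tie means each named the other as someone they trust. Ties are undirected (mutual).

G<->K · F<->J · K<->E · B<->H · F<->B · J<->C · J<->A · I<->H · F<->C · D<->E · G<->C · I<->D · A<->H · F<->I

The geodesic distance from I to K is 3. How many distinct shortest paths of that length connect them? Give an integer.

The shortest distance is 3, and the only length-3 path is I–D–E–K. So there is exactly 1 shortest path.

1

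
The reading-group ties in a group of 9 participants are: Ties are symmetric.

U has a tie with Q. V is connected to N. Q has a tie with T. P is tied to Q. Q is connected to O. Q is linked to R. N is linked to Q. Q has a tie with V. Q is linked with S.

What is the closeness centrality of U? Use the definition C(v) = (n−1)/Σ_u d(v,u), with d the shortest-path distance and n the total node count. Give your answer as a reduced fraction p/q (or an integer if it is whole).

Distances from U: N:2, O:2, P:2, Q:1, R:2, S:2, T:2, V:2. Sum = 15.
n = 9, so closeness = 8/15.

8/15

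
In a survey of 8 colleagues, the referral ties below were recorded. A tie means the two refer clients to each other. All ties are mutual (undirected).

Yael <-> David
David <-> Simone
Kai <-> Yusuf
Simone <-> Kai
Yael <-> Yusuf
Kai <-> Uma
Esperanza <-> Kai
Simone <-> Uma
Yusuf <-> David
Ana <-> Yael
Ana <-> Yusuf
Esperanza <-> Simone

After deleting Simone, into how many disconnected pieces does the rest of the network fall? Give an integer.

Simone's neighbors (David, Esperanza, Kai, and Uma) remain reachable from one another through other ties, so the rest of the network stays in one piece.

1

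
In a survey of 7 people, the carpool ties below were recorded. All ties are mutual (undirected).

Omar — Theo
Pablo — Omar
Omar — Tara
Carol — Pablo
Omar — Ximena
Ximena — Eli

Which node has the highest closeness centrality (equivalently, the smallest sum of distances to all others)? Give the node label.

Farness (sum of distances to all others) for each node — Carol:16, Eli:16, Omar:8, Pablo:11, Tara:13, Theo:13, Ximena:11.
The smallest farness is 8, for Omar, so Omar has the highest closeness.

Omar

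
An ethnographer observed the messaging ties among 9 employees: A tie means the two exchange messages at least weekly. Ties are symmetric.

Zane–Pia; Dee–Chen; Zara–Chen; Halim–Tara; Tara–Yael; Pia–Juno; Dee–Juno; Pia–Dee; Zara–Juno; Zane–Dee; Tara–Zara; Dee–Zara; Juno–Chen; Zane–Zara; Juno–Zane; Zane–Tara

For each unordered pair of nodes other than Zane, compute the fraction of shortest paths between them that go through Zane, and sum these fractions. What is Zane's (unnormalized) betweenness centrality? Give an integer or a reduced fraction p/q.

19/3

Pairs whose geodesics pass through Zane — Zara–Pia: 1/3; Juno–Halim: 1/2; Juno–Yael: 1/2; Juno–Tara: 1/2; Pia–Halim: 1; Pia–Yael: 1; Pia–Tara: 1; Dee–Halim: 1/2; Dee–Yael: 1/2; Dee–Tara: 1/2.
All other pairs contribute 0.
Summing the contributions gives betweenness(Zane) = 19/3.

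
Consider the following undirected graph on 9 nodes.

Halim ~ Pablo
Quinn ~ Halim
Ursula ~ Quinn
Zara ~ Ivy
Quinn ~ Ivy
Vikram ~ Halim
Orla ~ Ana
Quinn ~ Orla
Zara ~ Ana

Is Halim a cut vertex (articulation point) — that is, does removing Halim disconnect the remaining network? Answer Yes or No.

Removing Halim leaves {Ana, Ivy, Orla, Quinn, Ursula, and Zara} with no path to {Vikram}, so the network splits into 3 components. Halim is a cut vertex.

Yes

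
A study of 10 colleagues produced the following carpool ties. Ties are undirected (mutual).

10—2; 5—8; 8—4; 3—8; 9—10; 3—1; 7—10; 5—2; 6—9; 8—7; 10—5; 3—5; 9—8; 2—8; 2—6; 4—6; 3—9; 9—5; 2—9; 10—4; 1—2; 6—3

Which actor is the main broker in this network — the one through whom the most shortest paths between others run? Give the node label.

Unnormalized betweenness of each node: 1:1/5, 2:2381/420, 3:1453/420, 4:449/420, 5:9/10, 6:53/30, 7:1/5, 8:683/105, 9:883/420, 10:289/70.
8 has the largest value, 683/105, making it the main broker — the node through which the most shortest paths run.

8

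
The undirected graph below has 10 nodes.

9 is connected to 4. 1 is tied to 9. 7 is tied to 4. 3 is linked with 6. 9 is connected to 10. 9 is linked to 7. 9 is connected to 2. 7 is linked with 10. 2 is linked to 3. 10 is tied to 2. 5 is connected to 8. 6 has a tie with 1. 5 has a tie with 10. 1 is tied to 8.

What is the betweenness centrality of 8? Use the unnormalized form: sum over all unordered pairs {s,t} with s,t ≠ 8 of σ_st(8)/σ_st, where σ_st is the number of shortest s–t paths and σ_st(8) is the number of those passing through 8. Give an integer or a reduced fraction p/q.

2

Pairs whose geodesics pass through 8 — 1–5: 1; 5–6: 1.
All other pairs contribute 0.
Summing the contributions gives betweenness(8) = 2.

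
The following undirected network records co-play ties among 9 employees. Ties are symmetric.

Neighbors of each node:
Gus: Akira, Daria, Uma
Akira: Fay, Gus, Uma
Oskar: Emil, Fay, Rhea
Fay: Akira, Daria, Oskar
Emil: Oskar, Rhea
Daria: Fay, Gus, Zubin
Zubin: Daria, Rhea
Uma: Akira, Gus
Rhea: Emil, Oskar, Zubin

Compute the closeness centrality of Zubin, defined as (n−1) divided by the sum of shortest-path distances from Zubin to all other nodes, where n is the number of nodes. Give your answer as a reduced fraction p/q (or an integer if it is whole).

1/2

Distances from Zubin: Akira:3, Daria:1, Emil:2, Fay:2, Gus:2, Oskar:2, Rhea:1, Uma:3. Sum = 16.
n = 9, so closeness = 8/16 = 1/2.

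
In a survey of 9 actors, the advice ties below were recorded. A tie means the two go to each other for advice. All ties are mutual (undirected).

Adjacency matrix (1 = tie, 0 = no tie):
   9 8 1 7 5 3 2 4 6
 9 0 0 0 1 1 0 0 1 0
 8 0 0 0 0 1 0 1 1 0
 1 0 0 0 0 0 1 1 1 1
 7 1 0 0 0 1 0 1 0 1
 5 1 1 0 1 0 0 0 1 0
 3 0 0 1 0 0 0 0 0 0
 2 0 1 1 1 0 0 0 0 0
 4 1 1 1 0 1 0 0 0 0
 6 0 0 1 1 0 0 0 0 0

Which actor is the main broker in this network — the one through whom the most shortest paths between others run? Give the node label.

Unnormalized betweenness of each node: 1:19/2, 2:3, 3:0, 4:23/4, 5:7/4, 6:1, 7:9/2, 8:1, 9:1/2.
1 has the largest value, 19/2, making it the main broker — the node through which the most shortest paths run.

1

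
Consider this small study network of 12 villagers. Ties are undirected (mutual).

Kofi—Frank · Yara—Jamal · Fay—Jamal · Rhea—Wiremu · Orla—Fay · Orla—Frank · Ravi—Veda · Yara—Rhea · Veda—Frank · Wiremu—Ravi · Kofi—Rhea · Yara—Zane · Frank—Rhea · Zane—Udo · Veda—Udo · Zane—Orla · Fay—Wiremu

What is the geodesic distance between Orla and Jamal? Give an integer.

One shortest route is Orla – Fay – Jamal, which uses 2 edges, and Orla and Jamal are not directly tied, so nothing shorter exists. So d(Orla,Jamal) = 2.

2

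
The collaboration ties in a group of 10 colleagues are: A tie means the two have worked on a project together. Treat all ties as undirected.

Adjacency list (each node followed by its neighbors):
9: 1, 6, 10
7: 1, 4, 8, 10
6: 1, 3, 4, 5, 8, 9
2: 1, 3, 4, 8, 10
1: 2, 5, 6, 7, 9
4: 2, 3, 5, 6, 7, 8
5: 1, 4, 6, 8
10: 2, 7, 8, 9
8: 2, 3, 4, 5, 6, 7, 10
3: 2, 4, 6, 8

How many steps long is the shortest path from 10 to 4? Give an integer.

One shortest route is 10 – 7 – 4, which uses 2 edges, and 10 and 4 are not directly tied, so nothing shorter exists. So d(10,4) = 2.

2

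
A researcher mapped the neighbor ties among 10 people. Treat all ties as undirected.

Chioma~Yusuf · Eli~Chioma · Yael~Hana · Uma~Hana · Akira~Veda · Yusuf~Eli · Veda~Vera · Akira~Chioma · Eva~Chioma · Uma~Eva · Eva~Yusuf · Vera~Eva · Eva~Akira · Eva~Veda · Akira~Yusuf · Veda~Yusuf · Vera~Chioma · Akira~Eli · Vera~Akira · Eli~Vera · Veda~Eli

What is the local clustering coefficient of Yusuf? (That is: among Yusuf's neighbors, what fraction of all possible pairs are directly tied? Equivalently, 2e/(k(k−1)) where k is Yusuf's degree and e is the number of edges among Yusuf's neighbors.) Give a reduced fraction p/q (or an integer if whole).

4/5

Yusuf's neighbors: Akira, Chioma, Eli, Eva, and Veda (k = 5).
Possible neighbor pairs: C(5,2) = 10. Edges among them: Akira–Chioma, Akira–Eli, Akira–Eva, Akira–Veda, Chioma–Eli, Chioma–Eva, Eli–Veda, Eva–Veda → e = 8.
Clustering(Yusuf) = 8/10 = 4/5.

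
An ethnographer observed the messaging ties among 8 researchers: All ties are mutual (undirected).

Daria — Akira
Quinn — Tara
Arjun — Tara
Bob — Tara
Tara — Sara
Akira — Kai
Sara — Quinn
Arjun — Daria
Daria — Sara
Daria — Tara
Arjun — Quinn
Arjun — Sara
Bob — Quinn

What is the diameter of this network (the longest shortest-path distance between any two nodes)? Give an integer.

Eccentricity of each node (its greatest distance to any other): Akira:3, Arjun:3, Bob:4, Daria:2, Kai:4, Quinn:4, Sara:3, Tara:3.
The maximum eccentricity is 4, realized for instance by the pair Kai–Bob via Kai – Akira – Daria – Tara – Bob. So the diameter is 4.

4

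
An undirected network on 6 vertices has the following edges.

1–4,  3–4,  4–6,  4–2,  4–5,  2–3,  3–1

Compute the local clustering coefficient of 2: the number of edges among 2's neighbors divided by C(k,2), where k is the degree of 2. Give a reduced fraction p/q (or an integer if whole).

1

2's neighbors: 3 and 4 (k = 2).
Possible neighbor pairs: C(2,2) = 1. Edges among them: 3–4 → e = 1.
Clustering(2) = 1/1.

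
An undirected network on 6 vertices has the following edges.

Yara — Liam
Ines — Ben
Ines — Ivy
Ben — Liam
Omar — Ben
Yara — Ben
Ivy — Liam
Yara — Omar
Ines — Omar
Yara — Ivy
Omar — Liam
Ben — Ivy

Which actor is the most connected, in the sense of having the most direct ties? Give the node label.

Ben

Degrees — Ben:5, Ines:3, Ivy:4, Liam:4, Omar:4, Yara:4.
The maximum is 5, attained only by Ben.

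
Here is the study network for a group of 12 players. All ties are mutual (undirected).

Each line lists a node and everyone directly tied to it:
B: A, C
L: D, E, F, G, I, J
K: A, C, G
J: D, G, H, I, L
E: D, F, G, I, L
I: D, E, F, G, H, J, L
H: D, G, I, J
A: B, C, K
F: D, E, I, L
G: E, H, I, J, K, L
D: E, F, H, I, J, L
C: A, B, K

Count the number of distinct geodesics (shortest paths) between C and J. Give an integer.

1

The shortest distance is 3, and the only length-3 path is C–K–G–J. So there is exactly 1 shortest path.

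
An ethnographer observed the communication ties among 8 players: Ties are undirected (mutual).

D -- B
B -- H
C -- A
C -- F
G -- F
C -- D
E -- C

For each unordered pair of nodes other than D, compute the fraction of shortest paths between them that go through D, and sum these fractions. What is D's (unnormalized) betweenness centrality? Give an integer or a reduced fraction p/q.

Pairs whose geodesics pass through D — F–H: 1; F–B: 1; A–H: 1; A–B: 1; C–H: 1; C–B: 1; E–H: 1; E–B: 1; H–G: 1; G–B: 1.
All other pairs contribute 0.
Summing the contributions gives betweenness(D) = 10.

10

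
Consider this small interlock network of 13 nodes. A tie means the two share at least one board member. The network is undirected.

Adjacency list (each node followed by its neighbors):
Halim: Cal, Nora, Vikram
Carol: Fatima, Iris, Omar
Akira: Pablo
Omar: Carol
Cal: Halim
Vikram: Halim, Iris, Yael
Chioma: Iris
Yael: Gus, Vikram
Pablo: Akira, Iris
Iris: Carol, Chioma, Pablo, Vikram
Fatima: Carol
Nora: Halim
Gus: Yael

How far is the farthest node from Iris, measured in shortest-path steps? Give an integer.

3

Distances from Iris: Akira:2, Cal:3, Carol:1, Chioma:1, Fatima:2, Gus:3, Halim:2, Nora:3, Omar:2, Pablo:1, Vikram:1, Yael:2.
The largest is 3 (to Gus, Cal, and Nora), so the eccentricity of Iris is 3.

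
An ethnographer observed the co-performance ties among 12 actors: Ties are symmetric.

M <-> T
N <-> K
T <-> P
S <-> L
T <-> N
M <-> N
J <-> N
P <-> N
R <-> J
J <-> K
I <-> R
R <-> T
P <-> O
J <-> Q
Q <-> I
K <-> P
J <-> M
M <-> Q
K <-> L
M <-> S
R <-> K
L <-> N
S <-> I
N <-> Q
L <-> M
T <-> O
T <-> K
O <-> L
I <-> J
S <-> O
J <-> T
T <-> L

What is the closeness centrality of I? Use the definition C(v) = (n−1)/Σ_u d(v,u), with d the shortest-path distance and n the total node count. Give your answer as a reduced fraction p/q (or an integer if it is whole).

11/19

Distances from I: J:1, K:2, L:2, M:2, N:2, O:2, P:3, Q:1, R:1, S:1, T:2. Sum = 19.
n = 12, so closeness = 11/19.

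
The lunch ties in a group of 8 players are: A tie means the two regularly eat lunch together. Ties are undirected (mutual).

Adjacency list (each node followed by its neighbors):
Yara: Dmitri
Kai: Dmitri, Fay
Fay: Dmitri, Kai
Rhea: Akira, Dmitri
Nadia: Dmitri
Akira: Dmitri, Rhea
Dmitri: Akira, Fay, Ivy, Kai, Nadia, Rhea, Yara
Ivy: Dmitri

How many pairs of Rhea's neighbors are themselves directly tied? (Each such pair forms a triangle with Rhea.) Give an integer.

1

Rhea's neighbors: Akira and Dmitri.
Neighbor pairs that are themselves tied: Rhea–Akira–Dmitri. Each forms one triangle with Rhea, for 1 in total.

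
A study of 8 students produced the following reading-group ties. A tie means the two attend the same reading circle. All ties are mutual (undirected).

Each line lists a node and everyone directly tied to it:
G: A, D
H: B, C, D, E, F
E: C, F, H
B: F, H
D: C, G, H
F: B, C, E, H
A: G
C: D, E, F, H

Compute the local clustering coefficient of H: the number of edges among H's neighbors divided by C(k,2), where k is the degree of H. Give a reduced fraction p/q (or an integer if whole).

H's neighbors: B, C, D, E, and F (k = 5).
Possible neighbor pairs: C(5,2) = 10. Edges among them: B–F, C–D, C–E, C–F, E–F → e = 5.
Clustering(H) = 5/10 = 1/2.

1/2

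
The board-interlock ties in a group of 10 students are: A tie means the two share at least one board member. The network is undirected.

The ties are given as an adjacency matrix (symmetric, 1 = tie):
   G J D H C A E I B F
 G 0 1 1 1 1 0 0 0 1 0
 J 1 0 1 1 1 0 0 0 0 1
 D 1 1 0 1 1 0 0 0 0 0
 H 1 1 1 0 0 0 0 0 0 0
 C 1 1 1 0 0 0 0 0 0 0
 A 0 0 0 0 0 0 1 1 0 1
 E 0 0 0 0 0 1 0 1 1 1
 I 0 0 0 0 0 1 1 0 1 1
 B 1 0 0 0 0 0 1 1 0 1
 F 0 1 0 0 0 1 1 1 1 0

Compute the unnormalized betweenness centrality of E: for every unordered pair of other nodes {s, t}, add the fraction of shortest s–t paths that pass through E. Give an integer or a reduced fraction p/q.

7/12

Pairs whose geodesics pass through E — G–A: 1/4; A–B: 1/3.
All other pairs contribute 0.
Summing the contributions gives betweenness(E) = 7/12.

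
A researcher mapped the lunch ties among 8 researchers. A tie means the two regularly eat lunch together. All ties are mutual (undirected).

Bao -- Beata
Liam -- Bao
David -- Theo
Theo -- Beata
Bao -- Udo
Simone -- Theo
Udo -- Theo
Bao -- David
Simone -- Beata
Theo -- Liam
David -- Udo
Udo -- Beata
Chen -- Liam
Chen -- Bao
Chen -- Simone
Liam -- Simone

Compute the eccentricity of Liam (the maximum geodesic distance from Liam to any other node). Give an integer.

Distances from Liam: Bao:1, Beata:2, Chen:1, David:2, Simone:1, Theo:1, Udo:2.
The largest is 2 (to Beata, David, and Udo), so the eccentricity of Liam is 2.

2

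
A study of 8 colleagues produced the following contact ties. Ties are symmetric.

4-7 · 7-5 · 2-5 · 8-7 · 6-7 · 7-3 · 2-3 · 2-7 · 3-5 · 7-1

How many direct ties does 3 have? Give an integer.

3 is directly tied to 2, 5, and 7. That is 3 neighbors, so the degree of 3 is 3.

3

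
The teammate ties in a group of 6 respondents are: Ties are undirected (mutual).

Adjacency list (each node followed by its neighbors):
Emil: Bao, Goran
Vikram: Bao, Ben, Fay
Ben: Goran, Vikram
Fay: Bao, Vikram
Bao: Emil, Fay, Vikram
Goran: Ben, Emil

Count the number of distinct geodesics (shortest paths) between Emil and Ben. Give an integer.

1

The shortest distance is 2, and the only length-2 path is Emil–Goran–Ben. So there is exactly 1 shortest path.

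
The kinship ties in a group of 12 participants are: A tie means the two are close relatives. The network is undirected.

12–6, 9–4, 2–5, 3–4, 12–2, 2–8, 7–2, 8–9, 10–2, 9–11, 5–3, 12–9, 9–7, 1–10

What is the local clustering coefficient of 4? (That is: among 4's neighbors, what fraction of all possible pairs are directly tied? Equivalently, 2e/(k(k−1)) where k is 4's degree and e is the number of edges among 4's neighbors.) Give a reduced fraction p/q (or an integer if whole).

0

4's neighbors: 3 and 9 (k = 2).
Possible neighbor pairs: C(2,2) = 1. Edges among them: none → e = 0.
Clustering(4) = 0/1.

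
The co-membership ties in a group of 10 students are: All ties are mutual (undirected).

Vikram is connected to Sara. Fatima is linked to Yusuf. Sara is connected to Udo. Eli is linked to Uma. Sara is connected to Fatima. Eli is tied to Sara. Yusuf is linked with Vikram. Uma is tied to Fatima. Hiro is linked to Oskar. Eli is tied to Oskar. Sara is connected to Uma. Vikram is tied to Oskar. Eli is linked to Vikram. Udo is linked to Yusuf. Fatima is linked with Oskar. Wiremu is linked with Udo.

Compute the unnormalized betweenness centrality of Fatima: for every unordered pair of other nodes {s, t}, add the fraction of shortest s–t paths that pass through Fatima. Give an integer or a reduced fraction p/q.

Pairs whose geodesics pass through Fatima — Wiremu–Hiro: 2/5; Wiremu–Oskar: 2/5; Hiro–Uma: 1/2; Hiro–Sara: 1/3; Hiro–Yusuf: 1/2; Hiro–Udo: 2/5; Uma–Oskar: 1/2; Uma–Yusuf: 1; Oskar–Sara: 1/3; Oskar–Yusuf: 1/2; Oskar–Udo: 2/5; Sara–Yusuf: 1/3.
All other pairs contribute 0.
Summing the contributions gives betweenness(Fatima) = 28/5.

28/5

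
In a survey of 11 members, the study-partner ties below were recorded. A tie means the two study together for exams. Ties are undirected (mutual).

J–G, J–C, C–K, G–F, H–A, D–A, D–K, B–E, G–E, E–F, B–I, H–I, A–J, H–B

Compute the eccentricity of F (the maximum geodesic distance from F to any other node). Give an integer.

4

Distances from F: A:3, B:2, C:3, D:4, E:1, G:1, H:3, I:3, J:2, K:4.
The largest is 4 (to D and K), so the eccentricity of F is 4.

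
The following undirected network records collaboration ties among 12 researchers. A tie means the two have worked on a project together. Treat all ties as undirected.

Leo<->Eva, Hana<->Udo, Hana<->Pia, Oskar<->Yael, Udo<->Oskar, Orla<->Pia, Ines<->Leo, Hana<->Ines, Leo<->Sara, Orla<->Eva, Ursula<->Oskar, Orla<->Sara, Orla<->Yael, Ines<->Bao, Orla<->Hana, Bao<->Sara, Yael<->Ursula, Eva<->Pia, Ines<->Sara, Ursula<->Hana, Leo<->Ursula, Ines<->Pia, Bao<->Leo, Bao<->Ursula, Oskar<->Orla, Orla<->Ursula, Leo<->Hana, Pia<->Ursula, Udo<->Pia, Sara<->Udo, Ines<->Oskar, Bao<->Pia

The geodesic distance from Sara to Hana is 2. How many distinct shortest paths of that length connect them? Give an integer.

The shortest distance is 2. The length-2 paths are: Sara–Udo–Hana; Sara–Leo–Hana; Sara–Ines–Hana; Sara–Orla–Hana.
That gives 4 distinct shortest paths.

4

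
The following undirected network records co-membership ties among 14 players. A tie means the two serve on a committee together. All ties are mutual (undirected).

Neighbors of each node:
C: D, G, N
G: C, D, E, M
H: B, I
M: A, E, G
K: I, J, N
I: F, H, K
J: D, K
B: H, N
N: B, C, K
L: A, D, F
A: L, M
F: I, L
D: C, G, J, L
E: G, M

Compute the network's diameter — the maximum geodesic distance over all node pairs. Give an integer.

5

Eccentricity of each node (its greatest distance to any other): A:5, B:5, C:3, D:4, E:5, F:4, G:4, H:5, I:5, J:3, K:4, L:4, M:5, N:4.
The maximum eccentricity is 5, realized for instance by the pair E–I via E – G – C – N – K – I. So the diameter is 5.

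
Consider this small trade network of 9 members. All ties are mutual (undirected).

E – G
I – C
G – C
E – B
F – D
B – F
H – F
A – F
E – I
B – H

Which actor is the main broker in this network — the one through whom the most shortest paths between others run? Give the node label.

B

Unnormalized betweenness of each node: A:0, B:16, C:1/2, D:0, E:31/2, F:13, G:3, H:0, I:3.
B has the largest value, 16, making it the main broker — the node through which the most shortest paths run.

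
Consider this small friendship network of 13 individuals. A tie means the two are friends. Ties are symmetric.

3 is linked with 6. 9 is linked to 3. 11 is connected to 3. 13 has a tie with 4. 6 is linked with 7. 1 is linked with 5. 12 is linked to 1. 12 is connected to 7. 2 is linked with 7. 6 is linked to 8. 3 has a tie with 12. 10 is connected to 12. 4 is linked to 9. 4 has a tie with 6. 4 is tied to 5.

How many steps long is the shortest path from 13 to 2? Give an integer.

4

One shortest route is 13 – 4 – 6 – 7 – 2, which uses 4 edges, and at distance 3 from 13 we only reach {1, 3, 7, 8}, which does not include 2. So d(13,2) = 4.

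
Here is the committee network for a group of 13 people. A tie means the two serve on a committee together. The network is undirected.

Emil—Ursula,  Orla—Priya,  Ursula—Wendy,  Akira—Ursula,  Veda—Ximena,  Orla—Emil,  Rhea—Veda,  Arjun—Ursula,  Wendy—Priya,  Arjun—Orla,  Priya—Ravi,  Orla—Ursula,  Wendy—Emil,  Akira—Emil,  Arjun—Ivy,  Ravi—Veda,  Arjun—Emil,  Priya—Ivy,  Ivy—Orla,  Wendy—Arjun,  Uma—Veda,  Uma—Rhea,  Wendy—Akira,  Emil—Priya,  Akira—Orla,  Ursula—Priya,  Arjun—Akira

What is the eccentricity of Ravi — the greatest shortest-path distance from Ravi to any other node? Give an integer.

3

Distances from Ravi: Akira:3, Arjun:3, Emil:2, Ivy:2, Orla:2, Priya:1, Rhea:2, Uma:2, Ursula:2, Veda:1, Wendy:2, Ximena:2.
The largest is 3 (to Akira and Arjun), so the eccentricity of Ravi is 3.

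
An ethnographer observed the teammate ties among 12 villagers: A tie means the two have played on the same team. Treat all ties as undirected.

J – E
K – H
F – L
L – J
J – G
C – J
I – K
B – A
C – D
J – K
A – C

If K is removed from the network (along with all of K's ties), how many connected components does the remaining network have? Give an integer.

3

Without K, the remaining ties split the others into: {I}; {H}; {A, B, C, D, E, F, G, J, L}.
That's 3 separate components.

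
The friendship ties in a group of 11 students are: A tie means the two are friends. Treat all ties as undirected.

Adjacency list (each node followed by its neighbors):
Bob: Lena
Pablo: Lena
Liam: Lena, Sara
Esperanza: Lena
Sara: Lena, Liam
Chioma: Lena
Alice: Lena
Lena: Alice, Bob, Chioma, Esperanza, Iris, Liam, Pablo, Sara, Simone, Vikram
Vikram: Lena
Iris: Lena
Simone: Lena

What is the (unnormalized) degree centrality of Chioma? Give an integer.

Chioma is directly tied to Lena. That is 1 neighbor, so the degree of Chioma is 1.

1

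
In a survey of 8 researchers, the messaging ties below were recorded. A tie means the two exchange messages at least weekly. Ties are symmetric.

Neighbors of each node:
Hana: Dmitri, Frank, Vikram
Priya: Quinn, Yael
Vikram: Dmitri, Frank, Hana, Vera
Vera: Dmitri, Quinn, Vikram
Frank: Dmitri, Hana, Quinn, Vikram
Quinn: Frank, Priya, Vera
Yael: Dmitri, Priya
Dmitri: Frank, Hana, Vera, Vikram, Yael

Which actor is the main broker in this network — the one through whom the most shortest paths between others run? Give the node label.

Dmitri

Unnormalized betweenness of each node: Dmitri:17/3, Frank:17/6, Hana:0, Priya:1, Quinn:7/2, Vera:4/3, Vikram:5/6, Yael:11/6.
Dmitri has the largest value, 17/3, making it the main broker — the node through which the most shortest paths run.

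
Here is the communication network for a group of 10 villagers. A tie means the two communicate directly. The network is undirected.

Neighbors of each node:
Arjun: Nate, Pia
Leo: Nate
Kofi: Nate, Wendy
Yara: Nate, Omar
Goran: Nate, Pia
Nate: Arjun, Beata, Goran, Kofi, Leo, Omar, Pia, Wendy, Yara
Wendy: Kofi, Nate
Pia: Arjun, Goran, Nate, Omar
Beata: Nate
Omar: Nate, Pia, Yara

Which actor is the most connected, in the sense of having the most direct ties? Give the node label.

Nate

Degrees — Arjun:2, Beata:1, Goran:2, Kofi:2, Leo:1, Nate:9, Omar:3, Pia:4, Wendy:2, Yara:2.
The maximum is 9, attained only by Nate.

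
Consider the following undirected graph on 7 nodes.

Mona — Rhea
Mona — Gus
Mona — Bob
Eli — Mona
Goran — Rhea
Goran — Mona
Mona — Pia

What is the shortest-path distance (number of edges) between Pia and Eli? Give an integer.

2

One shortest route is Pia – Mona – Eli, which uses 2 edges, and Pia and Eli are not directly tied, so nothing shorter exists. So d(Pia,Eli) = 2.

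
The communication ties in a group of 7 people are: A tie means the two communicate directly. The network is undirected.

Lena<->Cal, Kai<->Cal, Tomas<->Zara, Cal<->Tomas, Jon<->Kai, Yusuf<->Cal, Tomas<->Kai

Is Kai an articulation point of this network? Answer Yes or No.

Yes

Removing Kai leaves {Cal, Lena, Tomas, Yusuf, and Zara} with no path to {Jon}, so the network splits into 2 components. Kai is a cut vertex.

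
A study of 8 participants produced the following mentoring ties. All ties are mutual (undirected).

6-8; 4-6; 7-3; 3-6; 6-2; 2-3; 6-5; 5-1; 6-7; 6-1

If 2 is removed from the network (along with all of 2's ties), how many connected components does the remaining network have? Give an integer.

2's neighbors (3 and 6) remain reachable from one another through other ties, so the rest of the network stays in one piece.

1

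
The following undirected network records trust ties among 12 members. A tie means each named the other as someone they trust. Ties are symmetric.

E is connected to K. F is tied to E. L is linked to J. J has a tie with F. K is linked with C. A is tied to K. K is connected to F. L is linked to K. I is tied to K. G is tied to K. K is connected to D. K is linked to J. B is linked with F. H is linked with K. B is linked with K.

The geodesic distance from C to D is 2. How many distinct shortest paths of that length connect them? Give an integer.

The shortest distance is 2, and the only length-2 path is C–K–D. So there is exactly 1 shortest path.

1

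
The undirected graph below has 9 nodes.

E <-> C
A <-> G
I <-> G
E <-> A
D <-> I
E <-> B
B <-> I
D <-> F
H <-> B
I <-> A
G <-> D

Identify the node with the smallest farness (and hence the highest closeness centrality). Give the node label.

Farness (sum of distances to all others) for each node — A:15, B:14, C:23, D:17, E:16, F:24, G:15, H:21, I:13.
The smallest farness is 13, for I, so I has the highest closeness.

I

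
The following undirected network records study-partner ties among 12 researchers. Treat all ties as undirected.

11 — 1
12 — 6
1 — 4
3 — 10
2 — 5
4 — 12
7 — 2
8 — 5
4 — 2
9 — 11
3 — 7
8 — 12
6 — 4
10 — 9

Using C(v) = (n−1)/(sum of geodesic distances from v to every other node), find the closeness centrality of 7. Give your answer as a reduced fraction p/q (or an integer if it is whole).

11/27

Distances from 7: 1:3, 2:1, 3:1, 4:2, 5:2, 6:3, 8:3, 9:3, 10:2, 11:4, 12:3. Sum = 27.
n = 12, so closeness = 11/27.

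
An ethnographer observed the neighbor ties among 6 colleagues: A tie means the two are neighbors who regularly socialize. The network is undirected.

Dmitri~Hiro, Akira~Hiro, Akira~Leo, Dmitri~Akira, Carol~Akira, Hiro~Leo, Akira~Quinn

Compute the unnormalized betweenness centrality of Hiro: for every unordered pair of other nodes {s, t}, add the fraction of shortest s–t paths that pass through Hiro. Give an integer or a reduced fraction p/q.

Pairs whose geodesics pass through Hiro — Dmitri–Leo: 1/2.
All other pairs contribute 0.
Summing the contributions gives betweenness(Hiro) = 1/2.

1/2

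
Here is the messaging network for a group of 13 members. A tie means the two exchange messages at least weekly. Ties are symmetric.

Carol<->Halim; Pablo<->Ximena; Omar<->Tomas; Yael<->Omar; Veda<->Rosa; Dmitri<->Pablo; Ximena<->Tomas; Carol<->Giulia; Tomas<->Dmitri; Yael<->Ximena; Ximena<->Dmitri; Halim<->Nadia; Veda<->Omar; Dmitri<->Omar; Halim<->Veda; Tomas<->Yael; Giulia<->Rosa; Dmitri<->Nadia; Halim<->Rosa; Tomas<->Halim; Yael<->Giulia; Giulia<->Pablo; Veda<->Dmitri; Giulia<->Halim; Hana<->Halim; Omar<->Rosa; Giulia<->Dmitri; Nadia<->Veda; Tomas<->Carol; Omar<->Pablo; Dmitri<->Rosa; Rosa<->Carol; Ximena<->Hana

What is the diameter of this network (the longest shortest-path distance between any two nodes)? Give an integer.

3

Eccentricity of each node (its greatest distance to any other): Carol:2, Dmitri:2, Giulia:2, Halim:2, Hana:3, Nadia:3, Omar:3, Pablo:2, Rosa:2, Tomas:2, Veda:2, Ximena:2, Yael:3.
The maximum eccentricity is 3, realized for instance by the pair Omar–Hana via Omar – Tomas – Halim – Hana. So the diameter is 3.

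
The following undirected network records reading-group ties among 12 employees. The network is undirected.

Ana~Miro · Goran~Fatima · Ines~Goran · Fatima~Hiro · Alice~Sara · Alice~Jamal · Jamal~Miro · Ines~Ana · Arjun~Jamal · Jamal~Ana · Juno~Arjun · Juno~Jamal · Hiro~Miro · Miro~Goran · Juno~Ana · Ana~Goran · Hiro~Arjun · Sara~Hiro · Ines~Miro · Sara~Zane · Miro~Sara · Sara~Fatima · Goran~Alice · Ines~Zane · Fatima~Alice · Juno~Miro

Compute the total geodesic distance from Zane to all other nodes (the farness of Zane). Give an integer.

23

Distances from Zane: Alice:2, Ana:2, Arjun:3, Fatima:2, Goran:2, Hiro:2, Ines:1, Jamal:3, Juno:3, Miro:2, Sara:1.
Sum = 2 + 2 + 3 + 2 + 2 + 2 + 1 + 3 + 3 + 2 + 1 = 23.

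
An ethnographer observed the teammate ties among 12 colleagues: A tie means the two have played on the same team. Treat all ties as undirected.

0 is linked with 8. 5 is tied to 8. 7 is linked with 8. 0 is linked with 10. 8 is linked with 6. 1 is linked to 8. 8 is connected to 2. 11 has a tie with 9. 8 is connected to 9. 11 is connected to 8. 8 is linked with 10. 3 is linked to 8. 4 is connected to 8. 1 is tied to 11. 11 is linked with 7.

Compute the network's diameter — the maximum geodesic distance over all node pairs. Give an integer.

2

Eccentricity of each node (its greatest distance to any other): 0:2, 1:2, 2:2, 3:2, 4:2, 5:2, 6:2, 7:2, 8:1, 9:2, 10:2, 11:2.
The maximum eccentricity is 2, realized for instance by the pair 1–0 via 1 – 8 – 0. So the diameter is 2.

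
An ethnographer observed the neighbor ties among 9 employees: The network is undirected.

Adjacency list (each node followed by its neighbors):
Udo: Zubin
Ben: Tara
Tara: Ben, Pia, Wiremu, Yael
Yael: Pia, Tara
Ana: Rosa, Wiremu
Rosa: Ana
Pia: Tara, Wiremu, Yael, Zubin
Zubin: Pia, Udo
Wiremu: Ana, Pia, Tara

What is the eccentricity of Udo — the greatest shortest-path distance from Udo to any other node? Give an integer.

5

Distances from Udo: Ana:4, Ben:4, Pia:2, Rosa:5, Tara:3, Wiremu:3, Yael:3, Zubin:1.
The largest is 5 (to Rosa), so the eccentricity of Udo is 5.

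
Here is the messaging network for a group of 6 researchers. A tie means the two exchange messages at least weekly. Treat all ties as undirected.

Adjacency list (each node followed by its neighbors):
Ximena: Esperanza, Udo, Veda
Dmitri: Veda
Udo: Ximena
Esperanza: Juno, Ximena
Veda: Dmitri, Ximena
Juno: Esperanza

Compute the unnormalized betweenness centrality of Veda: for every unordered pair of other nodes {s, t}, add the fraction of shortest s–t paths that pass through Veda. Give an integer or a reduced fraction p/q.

Pairs whose geodesics pass through Veda — Udo–Dmitri: 1; Esperanza–Dmitri: 1; Ximena–Dmitri: 1; Juno–Dmitri: 1.
All other pairs contribute 0.
Summing the contributions gives betweenness(Veda) = 4.

4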